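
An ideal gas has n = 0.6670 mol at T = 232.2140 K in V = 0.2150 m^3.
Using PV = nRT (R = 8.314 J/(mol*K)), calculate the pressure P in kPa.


P = nRT/V = 0.6670 * 8.314 * 232.2140 / 0.2150
= 1287.7283 / 0.2150 = 5989.4341 Pa = 5.9894 kPa

5.9894 kPa


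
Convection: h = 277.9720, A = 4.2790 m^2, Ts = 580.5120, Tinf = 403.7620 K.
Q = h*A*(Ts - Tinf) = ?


dT = 176.7500 K
Q = 277.9720 * 4.2790 * 176.7500 = 210233.9067 W

210233.9067 W


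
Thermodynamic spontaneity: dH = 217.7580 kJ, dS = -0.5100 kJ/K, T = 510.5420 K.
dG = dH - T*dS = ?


T*dS = 510.5420 * -0.5100 = -260.3764 kJ
dG = 217.7580 + 260.3764 = 478.1344 kJ (non-spontaneous)

dG = 478.1344 kJ, non-spontaneous


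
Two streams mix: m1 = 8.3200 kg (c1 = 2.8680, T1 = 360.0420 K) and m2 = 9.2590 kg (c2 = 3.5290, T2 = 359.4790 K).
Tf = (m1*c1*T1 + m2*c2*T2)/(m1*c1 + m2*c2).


num = 20337.2161
den = 56.5368
Tf = 359.7166 K

359.7166 K


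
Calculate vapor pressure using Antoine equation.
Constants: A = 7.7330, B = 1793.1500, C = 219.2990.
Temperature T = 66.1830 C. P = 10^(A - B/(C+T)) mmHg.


C+T = 285.4820
B/(C+T) = 6.2811
log10(P) = 7.7330 - 6.2811 = 1.4519
P = 10^1.4519 = 28.3053 mmHg

28.3053 mmHg


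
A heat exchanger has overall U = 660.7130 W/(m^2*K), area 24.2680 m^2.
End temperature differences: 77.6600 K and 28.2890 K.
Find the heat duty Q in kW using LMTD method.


LMTD = 48.8886 K
Q = 660.7130 * 24.2680 * 48.8886 = 783888.7967 W = 783.8888 kW

783.8888 kW


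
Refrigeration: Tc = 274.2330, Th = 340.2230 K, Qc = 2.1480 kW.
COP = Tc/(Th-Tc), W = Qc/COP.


COP = 274.2330 / 65.9900 = 4.1557
W = 2.1480 / 4.1557 = 0.5169 kW

COP = 4.1557, W = 0.5169 kW


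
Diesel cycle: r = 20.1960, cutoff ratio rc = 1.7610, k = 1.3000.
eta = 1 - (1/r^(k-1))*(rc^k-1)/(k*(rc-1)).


r^(k-1) = 2.4637
rc^k = 2.0868
eta = 0.5541 = 55.4083%

55.4083%


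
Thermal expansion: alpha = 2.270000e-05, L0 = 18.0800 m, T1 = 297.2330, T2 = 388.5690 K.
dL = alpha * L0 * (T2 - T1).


dT = 91.3360 K
dL = 2.270000e-05 * 18.0800 * 91.3360 = 0.037486 m
L_final = 18.117486 m

dL = 0.037486 m


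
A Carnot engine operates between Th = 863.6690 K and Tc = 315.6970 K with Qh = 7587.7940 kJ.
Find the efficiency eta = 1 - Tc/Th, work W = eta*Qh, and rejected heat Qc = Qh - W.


eta = 1 - 315.6970/863.6690 = 0.6345
W = 0.6345 * 7587.7940 = 4814.2270 kJ
Qc = 7587.7940 - 4814.2270 = 2773.5670 kJ

eta = 63.4470%, W = 4814.2270 kJ, Qc = 2773.5670 kJ


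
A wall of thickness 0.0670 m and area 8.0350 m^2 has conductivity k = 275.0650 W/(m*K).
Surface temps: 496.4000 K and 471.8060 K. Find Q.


dT = 24.5940 K
Q = 275.0650 * 8.0350 * 24.5940 / 0.0670 = 811288.9863 W

811288.9863 W


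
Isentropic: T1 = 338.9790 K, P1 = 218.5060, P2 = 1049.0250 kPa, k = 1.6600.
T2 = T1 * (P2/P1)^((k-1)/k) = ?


(k-1)/k = 0.3976
(P2/P1)^exp = 1.8659
T2 = 338.9790 * 1.8659 = 632.4993 K

632.4993 K


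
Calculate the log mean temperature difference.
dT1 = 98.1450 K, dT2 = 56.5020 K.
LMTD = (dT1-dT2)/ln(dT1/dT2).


dT1/dT2 = 1.7370
ln(dT1/dT2) = 0.5522
LMTD = 41.6430 / 0.5522 = 75.4170 K

75.4170 K


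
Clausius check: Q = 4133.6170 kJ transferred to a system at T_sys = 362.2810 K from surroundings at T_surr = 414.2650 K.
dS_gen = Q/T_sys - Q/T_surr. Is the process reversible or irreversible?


dS_sys = 4133.6170/362.2810 = 11.4100 kJ/K
dS_surr = -4133.6170/414.2650 = -9.9782 kJ/K
dS_gen = 11.4100 - 9.9782 = 1.4318 kJ/K (irreversible)

dS_gen = 1.4318 kJ/K, irreversible


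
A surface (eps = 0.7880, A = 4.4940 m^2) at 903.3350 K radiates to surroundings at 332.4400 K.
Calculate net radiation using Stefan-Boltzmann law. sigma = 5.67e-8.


T^4 = 6.6588e+11
Tsurr^4 = 1.2214e+10
Q = 0.7880 * 5.67e-8 * 4.4940 * 6.5367e+11 = 131249.5122 W

131249.5122 W


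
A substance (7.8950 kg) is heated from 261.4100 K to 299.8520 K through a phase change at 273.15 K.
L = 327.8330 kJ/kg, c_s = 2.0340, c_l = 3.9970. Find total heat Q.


Q1 (sensible, solid) = 7.8950 * 2.0340 * 11.7400 = 188.5260 kJ
Q2 (latent) = 7.8950 * 327.8330 = 2588.2415 kJ
Q3 (sensible, liquid) = 7.8950 * 3.9970 * 26.7020 = 842.6167 kJ
Q_total = 3619.3842 kJ

3619.3842 kJ


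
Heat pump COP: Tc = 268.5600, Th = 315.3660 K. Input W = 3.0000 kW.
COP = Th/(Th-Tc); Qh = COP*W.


COP = 315.3660 / 46.8060 = 6.7377
Qh = 6.7377 * 3.0000 = 20.2132 kW

COP = 6.7377, Qh = 20.2132 kW


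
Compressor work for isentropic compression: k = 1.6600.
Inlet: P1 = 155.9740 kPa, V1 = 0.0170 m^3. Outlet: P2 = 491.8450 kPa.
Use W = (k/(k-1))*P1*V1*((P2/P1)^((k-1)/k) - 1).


(k-1)/k = 0.3976
(P2/P1)^exp = 1.5787
W = 2.5152 * 155.9740 * 0.0170 * (1.5787 - 1) = 3.8596 kJ

3.8596 kJ


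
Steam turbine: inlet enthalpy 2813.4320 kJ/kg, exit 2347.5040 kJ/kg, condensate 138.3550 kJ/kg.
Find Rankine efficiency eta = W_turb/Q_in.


W = 465.9280 kJ/kg
Q_in = 2675.0770 kJ/kg
eta = 0.1742 = 17.4174%

eta = 17.4174%


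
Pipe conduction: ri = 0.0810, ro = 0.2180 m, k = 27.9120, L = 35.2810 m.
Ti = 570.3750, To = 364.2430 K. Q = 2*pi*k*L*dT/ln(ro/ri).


dT = 206.1320 K
ln(ro/ri) = 0.9900
Q = 2*pi*27.9120*35.2810*206.1320 / 0.9900 = 1288254.8759 W

1288254.8759 W


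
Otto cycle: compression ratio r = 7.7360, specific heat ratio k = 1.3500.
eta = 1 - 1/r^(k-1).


r^(k-1) = 2.0464
eta = 1 - 1/2.0464 = 0.5113 = 51.1326%

51.1326%


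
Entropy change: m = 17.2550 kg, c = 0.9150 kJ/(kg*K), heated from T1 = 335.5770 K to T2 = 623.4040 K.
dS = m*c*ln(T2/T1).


T2/T1 = 1.8577
ln(T2/T1) = 0.6193
dS = 17.2550 * 0.9150 * 0.6193 = 9.7784 kJ/K

9.7784 kJ/K


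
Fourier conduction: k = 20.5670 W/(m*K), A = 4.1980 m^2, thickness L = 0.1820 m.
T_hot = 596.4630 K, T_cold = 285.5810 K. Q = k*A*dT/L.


dT = 310.8820 K
Q = 20.5670 * 4.1980 * 310.8820 / 0.1820 = 147481.5087 W

147481.5087 W


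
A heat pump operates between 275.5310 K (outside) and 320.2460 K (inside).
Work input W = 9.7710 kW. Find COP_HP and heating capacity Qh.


COP = 320.2460 / 44.7150 = 7.1619
Qh = 7.1619 * 9.7710 = 69.9793 kW

COP = 7.1619, Qh = 69.9793 kW


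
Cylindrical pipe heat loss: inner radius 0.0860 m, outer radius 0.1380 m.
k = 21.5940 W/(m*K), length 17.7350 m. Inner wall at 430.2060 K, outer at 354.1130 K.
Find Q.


dT = 76.0930 K
ln(ro/ri) = 0.4729
Q = 2*pi*21.5940*17.7350*76.0930 / 0.4729 = 387180.6848 W

387180.6848 W


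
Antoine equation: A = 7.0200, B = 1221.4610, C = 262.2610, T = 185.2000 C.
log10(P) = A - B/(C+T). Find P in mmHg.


C+T = 447.4610
B/(C+T) = 2.7298
log10(P) = 7.0200 - 2.7298 = 4.2902
P = 10^4.2902 = 19509.2382 mmHg

19509.2382 mmHg


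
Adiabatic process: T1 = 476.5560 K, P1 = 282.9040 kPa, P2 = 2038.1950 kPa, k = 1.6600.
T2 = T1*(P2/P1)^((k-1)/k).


(k-1)/k = 0.3976
(P2/P1)^exp = 2.1927
T2 = 476.5560 * 2.1927 = 1044.9369 K

1044.9369 K


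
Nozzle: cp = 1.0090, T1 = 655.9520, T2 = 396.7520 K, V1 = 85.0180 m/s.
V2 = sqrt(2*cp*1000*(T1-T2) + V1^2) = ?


dT = 259.2000 K
2*cp*1000*dT = 523065.6000
V1^2 = 7228.0603
V2 = sqrt(530293.6603) = 728.2126 m/s

728.2126 m/s


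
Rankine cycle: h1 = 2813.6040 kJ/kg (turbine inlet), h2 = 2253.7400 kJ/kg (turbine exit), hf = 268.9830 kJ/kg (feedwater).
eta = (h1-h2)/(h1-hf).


W = 559.8640 kJ/kg
Q_in = 2544.6210 kJ/kg
eta = 0.2200 = 22.0019%

eta = 22.0019%


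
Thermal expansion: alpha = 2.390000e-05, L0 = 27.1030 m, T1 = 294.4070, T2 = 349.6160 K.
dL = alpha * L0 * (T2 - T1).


dT = 55.2090 K
dL = 2.390000e-05 * 27.1030 * 55.2090 = 0.035762 m
L_final = 27.138762 m

dL = 0.035762 m


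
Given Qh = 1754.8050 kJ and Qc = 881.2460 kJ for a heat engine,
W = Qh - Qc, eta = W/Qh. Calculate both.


W = 1754.8050 - 881.2460 = 873.5590 kJ
eta = 873.5590 / 1754.8050 = 0.4978 = 49.7810%

W = 873.5590 kJ, eta = 49.7810%


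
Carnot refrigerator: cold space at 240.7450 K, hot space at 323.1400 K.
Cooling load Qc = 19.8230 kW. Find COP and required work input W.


COP = 240.7450 / 82.3950 = 2.9218
W = 19.8230 / 2.9218 = 6.7844 kW

COP = 2.9218, W = 6.7844 kW


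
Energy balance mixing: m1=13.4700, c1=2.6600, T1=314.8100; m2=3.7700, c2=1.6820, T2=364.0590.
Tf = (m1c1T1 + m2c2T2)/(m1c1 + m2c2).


num = 13588.2543
den = 42.1713
Tf = 322.2154 K

322.2154 K


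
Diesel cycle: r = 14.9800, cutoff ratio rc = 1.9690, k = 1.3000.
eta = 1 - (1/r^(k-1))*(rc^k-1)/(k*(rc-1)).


r^(k-1) = 2.2524
rc^k = 2.4128
eta = 0.5021 = 50.2083%

50.2083%


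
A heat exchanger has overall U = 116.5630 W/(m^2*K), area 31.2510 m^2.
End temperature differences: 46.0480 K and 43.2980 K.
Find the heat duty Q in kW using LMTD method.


LMTD = 44.6589 K
Q = 116.5630 * 31.2510 * 44.6589 = 162679.3966 W = 162.6794 kW

162.6794 kW


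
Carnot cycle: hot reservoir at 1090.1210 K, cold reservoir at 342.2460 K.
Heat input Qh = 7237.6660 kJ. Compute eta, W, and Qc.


eta = 1 - 342.2460/1090.1210 = 0.6860
W = 0.6860 * 7237.6660 = 4965.3841 kJ
Qc = 7237.6660 - 4965.3841 = 2272.2819 kJ

eta = 68.6048%, W = 4965.3841 kJ, Qc = 2272.2819 kJ


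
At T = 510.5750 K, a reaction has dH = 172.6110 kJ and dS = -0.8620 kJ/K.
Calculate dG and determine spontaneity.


T*dS = 510.5750 * -0.8620 = -440.1156 kJ
dG = 172.6110 + 440.1156 = 612.7266 kJ (non-spontaneous)

dG = 612.7266 kJ, non-spontaneous


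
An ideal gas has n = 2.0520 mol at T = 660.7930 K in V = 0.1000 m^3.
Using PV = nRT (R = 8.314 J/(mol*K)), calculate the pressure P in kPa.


P = nRT/V = 2.0520 * 8.314 * 660.7930 / 0.1000
= 11273.3453 / 0.1000 = 112733.4532 Pa = 112.7335 kPa

112.7335 kPa


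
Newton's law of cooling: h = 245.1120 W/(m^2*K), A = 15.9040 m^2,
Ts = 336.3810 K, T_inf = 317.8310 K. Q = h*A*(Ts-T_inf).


dT = 18.5500 K
Q = 245.1120 * 15.9040 * 18.5500 = 72312.7462 W

72312.7462 W


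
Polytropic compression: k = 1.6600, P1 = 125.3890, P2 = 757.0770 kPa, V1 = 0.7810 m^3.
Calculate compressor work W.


(k-1)/k = 0.3976
(P2/P1)^exp = 2.0440
W = 2.5152 * 125.3890 * 0.7810 * (2.0440 - 1) = 257.1313 kJ

257.1313 kJ


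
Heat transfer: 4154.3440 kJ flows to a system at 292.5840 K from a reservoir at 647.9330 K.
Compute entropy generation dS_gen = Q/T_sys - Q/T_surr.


dS_sys = 4154.3440/292.5840 = 14.1988 kJ/K
dS_surr = -4154.3440/647.9330 = -6.4117 kJ/K
dS_gen = 14.1988 - 6.4117 = 7.7871 kJ/K (irreversible)

dS_gen = 7.7871 kJ/K, irreversible


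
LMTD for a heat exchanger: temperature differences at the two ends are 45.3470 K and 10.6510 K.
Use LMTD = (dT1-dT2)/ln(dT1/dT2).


dT1/dT2 = 4.2575
ln(dT1/dT2) = 1.4487
LMTD = 34.6960 / 1.4487 = 23.9499 K

23.9499 K


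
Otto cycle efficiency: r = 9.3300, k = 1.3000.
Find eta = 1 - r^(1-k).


r^(k-1) = 1.9542
eta = 1 - 1/1.9542 = 0.4883 = 48.8276%

48.8276%


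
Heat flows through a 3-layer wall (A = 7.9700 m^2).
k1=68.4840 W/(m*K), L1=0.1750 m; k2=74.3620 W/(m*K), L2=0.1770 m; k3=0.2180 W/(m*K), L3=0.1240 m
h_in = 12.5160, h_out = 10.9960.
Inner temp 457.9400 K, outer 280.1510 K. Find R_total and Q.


R_conv_in = 1/(12.5160*7.9700) = 0.0100
R_1 = 0.1750/(68.4840*7.9700) = 0.0003
R_2 = 0.1770/(74.3620*7.9700) = 0.0003
R_3 = 0.1240/(0.2180*7.9700) = 0.0714
R_conv_out = 1/(10.9960*7.9700) = 0.0114
R_total = 0.0934 K/W
Q = 177.7890 / 0.0934 = 1903.0500 W

R_total = 0.0934 K/W, Q = 1903.0500 W


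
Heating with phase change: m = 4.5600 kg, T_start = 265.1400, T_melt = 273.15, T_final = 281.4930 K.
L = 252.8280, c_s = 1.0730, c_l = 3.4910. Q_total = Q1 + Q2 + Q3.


Q1 (sensible, solid) = 4.5600 * 1.0730 * 8.0100 = 39.1920 kJ
Q2 (latent) = 4.5600 * 252.8280 = 1152.8957 kJ
Q3 (sensible, liquid) = 4.5600 * 3.4910 * 8.3430 = 132.8119 kJ
Q_total = 1324.8995 kJ

1324.8995 kJ


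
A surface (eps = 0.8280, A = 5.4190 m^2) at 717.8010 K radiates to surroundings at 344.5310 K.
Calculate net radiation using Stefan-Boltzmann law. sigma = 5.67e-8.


T^4 = 2.6547e+11
Tsurr^4 = 1.4090e+10
Q = 0.8280 * 5.67e-8 * 5.4190 * 2.5138e+11 = 63953.4495 W

63953.4495 W


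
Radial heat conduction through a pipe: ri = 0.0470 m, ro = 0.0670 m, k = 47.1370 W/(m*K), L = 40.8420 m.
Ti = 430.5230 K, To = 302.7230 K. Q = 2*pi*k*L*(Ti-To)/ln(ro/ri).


dT = 127.8000 K
ln(ro/ri) = 0.3545
Q = 2*pi*47.1370*40.8420*127.8000 / 0.3545 = 4360218.7198 W

4360218.7198 W


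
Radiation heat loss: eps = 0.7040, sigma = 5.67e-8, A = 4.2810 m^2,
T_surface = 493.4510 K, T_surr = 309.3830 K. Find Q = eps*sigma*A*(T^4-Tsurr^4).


T^4 = 5.9289e+10
Tsurr^4 = 9.1619e+09
Q = 0.7040 * 5.67e-8 * 4.2810 * 5.0127e+10 = 8565.9564 W

8565.9564 W


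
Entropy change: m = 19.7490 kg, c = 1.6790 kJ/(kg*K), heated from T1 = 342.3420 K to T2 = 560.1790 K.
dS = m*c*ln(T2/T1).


T2/T1 = 1.6363
ln(T2/T1) = 0.4924
dS = 19.7490 * 1.6790 * 0.4924 = 16.3288 kJ/K

16.3288 kJ/K


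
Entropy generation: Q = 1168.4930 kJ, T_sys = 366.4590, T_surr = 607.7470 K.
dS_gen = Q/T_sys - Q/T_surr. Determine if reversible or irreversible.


dS_sys = 1168.4930/366.4590 = 3.1886 kJ/K
dS_surr = -1168.4930/607.7470 = -1.9227 kJ/K
dS_gen = 3.1886 - 1.9227 = 1.2659 kJ/K (irreversible)

dS_gen = 1.2659 kJ/K, irreversible


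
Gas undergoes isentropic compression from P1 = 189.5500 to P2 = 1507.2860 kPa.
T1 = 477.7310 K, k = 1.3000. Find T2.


(k-1)/k = 0.2308
(P2/P1)^exp = 1.6136
T2 = 477.7310 * 1.6136 = 770.8762 K

770.8762 K


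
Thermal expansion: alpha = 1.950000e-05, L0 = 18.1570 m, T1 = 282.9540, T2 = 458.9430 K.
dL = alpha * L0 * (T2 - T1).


dT = 175.9890 K
dL = 1.950000e-05 * 18.1570 * 175.9890 = 0.062311 m
L_final = 18.219311 m

dL = 0.062311 m


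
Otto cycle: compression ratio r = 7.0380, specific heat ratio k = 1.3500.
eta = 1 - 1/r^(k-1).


r^(k-1) = 1.9797
eta = 1 - 1/1.9797 = 0.4949 = 49.4882%

49.4882%


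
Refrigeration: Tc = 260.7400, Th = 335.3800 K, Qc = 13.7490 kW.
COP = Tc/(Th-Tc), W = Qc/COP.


COP = 260.7400 / 74.6400 = 3.4933
W = 13.7490 / 3.4933 = 3.9358 kW

COP = 3.4933, W = 3.9358 kW


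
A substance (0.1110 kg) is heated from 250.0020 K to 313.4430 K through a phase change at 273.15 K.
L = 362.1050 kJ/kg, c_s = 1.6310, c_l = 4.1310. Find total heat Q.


Q1 (sensible, solid) = 0.1110 * 1.6310 * 23.1480 = 4.1907 kJ
Q2 (latent) = 0.1110 * 362.1050 = 40.1937 kJ
Q3 (sensible, liquid) = 0.1110 * 4.1310 * 40.2930 = 18.4760 kJ
Q_total = 62.8604 kJ

62.8604 kJ


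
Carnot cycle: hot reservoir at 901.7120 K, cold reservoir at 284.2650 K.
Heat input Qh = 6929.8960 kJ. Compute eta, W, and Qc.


eta = 1 - 284.2650/901.7120 = 0.6847
W = 0.6847 * 6929.8960 = 4745.2440 kJ
Qc = 6929.8960 - 4745.2440 = 2184.6520 kJ

eta = 68.4750%, W = 4745.2440 kJ, Qc = 2184.6520 kJ


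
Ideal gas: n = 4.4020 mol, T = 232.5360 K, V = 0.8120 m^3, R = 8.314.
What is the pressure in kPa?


P = nRT/V = 4.4020 * 8.314 * 232.5360 / 0.8120
= 8510.4055 / 0.8120 = 10480.7950 Pa = 10.4808 kPa

10.4808 kPa


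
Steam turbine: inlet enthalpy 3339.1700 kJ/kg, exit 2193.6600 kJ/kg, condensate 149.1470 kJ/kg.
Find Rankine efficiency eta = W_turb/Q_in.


W = 1145.5100 kJ/kg
Q_in = 3190.0230 kJ/kg
eta = 0.3591 = 35.9091%

eta = 35.9091%


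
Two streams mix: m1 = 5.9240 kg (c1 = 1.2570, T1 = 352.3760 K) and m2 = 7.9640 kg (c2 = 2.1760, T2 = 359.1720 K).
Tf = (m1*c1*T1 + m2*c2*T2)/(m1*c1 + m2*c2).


num = 8848.2867
den = 24.7761
Tf = 357.1295 K

357.1295 K


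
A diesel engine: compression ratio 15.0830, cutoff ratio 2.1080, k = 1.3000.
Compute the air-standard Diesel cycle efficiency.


r^(k-1) = 2.2571
rc^k = 2.6365
eta = 0.4966 = 49.6623%

49.6623%


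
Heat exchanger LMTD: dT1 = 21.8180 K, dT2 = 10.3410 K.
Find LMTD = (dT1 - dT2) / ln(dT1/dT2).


dT1/dT2 = 2.1099
ln(dT1/dT2) = 0.7466
LMTD = 11.4770 / 0.7466 = 15.3720 K

15.3720 K


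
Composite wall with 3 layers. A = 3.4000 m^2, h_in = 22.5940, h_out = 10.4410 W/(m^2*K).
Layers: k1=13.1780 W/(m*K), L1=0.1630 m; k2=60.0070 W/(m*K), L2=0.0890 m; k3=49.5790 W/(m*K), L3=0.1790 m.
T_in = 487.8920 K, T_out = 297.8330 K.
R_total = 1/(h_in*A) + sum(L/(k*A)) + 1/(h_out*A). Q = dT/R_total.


R_conv_in = 1/(22.5940*3.4000) = 0.0130
R_1 = 0.1630/(13.1780*3.4000) = 0.0036
R_2 = 0.0890/(60.0070*3.4000) = 0.0004
R_3 = 0.1790/(49.5790*3.4000) = 0.0011
R_conv_out = 1/(10.4410*3.4000) = 0.0282
R_total = 0.0463 K/W
Q = 190.0590 / 0.0463 = 4102.9010 W

R_total = 0.0463 K/W, Q = 4102.9010 W


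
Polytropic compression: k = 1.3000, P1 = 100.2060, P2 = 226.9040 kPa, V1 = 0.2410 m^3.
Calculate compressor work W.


(k-1)/k = 0.2308
(P2/P1)^exp = 1.2076
W = 4.3333 * 100.2060 * 0.2410 * (1.2076 - 1) = 21.7216 kJ

21.7216 kJ


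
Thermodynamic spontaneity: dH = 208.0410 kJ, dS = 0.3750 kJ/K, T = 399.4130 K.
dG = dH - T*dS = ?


T*dS = 399.4130 * 0.3750 = 149.7799 kJ
dG = 208.0410 - 149.7799 = 58.2611 kJ (non-spontaneous)

dG = 58.2611 kJ, non-spontaneous


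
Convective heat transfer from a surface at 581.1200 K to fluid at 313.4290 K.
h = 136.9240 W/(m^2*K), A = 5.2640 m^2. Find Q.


dT = 267.6910 K
Q = 136.9240 * 5.2640 * 267.6910 = 192943.0896 W

192943.0896 W


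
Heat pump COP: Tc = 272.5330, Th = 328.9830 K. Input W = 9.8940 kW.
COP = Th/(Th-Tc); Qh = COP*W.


COP = 328.9830 / 56.4500 = 5.8279
Qh = 5.8279 * 9.8940 = 57.6609 kW

COP = 5.8279, Qh = 57.6609 kW


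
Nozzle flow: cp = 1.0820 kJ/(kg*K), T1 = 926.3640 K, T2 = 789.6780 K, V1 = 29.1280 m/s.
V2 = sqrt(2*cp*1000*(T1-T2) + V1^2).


dT = 136.6860 K
2*cp*1000*dT = 295788.5040
V1^2 = 848.4404
V2 = sqrt(296636.9444) = 544.6439 m/s

544.6439 m/s


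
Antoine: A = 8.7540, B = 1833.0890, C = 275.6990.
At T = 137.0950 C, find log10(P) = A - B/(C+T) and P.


C+T = 412.7940
B/(C+T) = 4.4407
log10(P) = 8.7540 - 4.4407 = 4.3133
P = 10^4.3133 = 20573.7225 mmHg

20573.7225 mmHg


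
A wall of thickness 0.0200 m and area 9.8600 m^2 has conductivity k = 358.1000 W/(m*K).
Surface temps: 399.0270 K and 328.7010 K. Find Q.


dT = 70.3260 K
Q = 358.1000 * 9.8600 * 70.3260 / 0.0200 = 1.2416e+07 W

1.2416e+07 W


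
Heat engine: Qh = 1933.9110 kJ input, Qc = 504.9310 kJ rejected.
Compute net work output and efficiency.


W = 1933.9110 - 504.9310 = 1428.9800 kJ
eta = 1428.9800 / 1933.9110 = 0.7389 = 73.8907%

W = 1428.9800 kJ, eta = 73.8907%


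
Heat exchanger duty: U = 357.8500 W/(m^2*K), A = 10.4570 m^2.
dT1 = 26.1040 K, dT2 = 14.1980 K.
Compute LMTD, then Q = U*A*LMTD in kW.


LMTD = 19.5505 K
Q = 357.8500 * 10.4570 * 19.5505 = 73158.6470 W = 73.1586 kW

73.1586 kW


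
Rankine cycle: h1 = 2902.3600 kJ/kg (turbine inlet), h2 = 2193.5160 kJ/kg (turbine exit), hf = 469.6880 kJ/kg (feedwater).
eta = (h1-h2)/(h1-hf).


W = 708.8440 kJ/kg
Q_in = 2432.6720 kJ/kg
eta = 0.2914 = 29.1385%

eta = 29.1385%


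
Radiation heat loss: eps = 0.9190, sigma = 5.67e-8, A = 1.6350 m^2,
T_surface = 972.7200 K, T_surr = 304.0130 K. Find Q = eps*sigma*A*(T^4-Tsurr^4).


T^4 = 8.9526e+11
Tsurr^4 = 8.5422e+09
Q = 0.9190 * 5.67e-8 * 1.6350 * 8.8672e+11 = 75544.6976 W

75544.6976 W


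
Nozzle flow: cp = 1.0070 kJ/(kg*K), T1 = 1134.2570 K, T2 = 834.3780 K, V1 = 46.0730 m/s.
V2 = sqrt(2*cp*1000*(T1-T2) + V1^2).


dT = 299.8790 K
2*cp*1000*dT = 603956.3060
V1^2 = 2122.7213
V2 = sqrt(606079.0273) = 778.5108 m/s

778.5108 m/s


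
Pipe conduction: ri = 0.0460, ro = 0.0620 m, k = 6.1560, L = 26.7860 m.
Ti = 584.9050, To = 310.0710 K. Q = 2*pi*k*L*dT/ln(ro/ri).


dT = 274.8340 K
ln(ro/ri) = 0.2985
Q = 2*pi*6.1560*26.7860*274.8340 / 0.2985 = 953943.5338 W

953943.5338 W


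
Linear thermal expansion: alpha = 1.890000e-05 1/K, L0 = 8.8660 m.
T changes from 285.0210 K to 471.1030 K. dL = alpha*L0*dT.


dT = 186.0820 K
dL = 1.890000e-05 * 8.8660 * 186.0820 = 0.031181 m
L_final = 8.897181 m

dL = 0.031181 m


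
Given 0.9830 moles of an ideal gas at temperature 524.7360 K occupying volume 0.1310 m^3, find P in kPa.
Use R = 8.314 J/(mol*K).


P = nRT/V = 0.9830 * 8.314 * 524.7360 / 0.1310
= 4288.4900 / 0.1310 = 32736.5646 Pa = 32.7366 kPa

32.7366 kPa


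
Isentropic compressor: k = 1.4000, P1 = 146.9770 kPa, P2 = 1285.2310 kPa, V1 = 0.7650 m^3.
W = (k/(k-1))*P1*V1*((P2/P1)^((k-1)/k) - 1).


(k-1)/k = 0.2857
(P2/P1)^exp = 1.8581
W = 3.5000 * 146.9770 * 0.7650 * (1.8581 - 1) = 337.6841 kJ

337.6841 kJ


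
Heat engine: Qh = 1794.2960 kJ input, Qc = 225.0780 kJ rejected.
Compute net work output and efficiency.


W = 1794.2960 - 225.0780 = 1569.2180 kJ
eta = 1569.2180 / 1794.2960 = 0.8746 = 87.4559%

W = 1569.2180 kJ, eta = 87.4559%


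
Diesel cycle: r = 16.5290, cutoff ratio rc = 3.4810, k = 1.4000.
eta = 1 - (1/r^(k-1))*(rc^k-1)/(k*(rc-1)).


r^(k-1) = 3.0711
rc^k = 5.7330
eta = 0.5563 = 55.6302%

55.6302%


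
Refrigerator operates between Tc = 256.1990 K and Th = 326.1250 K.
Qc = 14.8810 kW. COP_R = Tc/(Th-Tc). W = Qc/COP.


COP = 256.1990 / 69.9260 = 3.6639
W = 14.8810 / 3.6639 = 4.0616 kW

COP = 3.6639, W = 4.0616 kW


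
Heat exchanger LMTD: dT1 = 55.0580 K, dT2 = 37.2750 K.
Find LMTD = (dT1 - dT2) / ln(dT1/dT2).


dT1/dT2 = 1.4771
ln(dT1/dT2) = 0.3901
LMTD = 17.7830 / 0.3901 = 45.5899 K

45.5899 K


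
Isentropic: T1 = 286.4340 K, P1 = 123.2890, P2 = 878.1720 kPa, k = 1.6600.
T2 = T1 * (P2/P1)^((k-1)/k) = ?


(k-1)/k = 0.3976
(P2/P1)^exp = 2.1828
T2 = 286.4340 * 2.1828 = 625.2189 K

625.2189 K


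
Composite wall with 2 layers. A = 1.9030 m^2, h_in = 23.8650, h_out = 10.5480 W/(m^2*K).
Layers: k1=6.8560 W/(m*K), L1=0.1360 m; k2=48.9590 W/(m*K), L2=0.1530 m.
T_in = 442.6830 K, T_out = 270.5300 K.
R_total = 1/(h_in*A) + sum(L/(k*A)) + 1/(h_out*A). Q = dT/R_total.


R_conv_in = 1/(23.8650*1.9030) = 0.0220
R_1 = 0.1360/(6.8560*1.9030) = 0.0104
R_2 = 0.1530/(48.9590*1.9030) = 0.0016
R_conv_out = 1/(10.5480*1.9030) = 0.0498
R_total = 0.0839 K/W
Q = 172.1530 / 0.0839 = 2051.7923 W

R_total = 0.0839 K/W, Q = 2051.7923 W


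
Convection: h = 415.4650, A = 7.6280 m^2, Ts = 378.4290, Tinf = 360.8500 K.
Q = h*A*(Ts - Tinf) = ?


dT = 17.5790 K
Q = 415.4650 * 7.6280 * 17.5790 = 55710.7870 W

55710.7870 W


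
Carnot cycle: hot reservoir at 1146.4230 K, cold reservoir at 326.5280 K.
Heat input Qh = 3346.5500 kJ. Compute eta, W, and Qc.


eta = 1 - 326.5280/1146.4230 = 0.7152
W = 0.7152 * 3346.5500 = 2393.3745 kJ
Qc = 3346.5500 - 2393.3745 = 953.1755 kJ

eta = 71.5177%, W = 2393.3745 kJ, Qc = 953.1755 kJ


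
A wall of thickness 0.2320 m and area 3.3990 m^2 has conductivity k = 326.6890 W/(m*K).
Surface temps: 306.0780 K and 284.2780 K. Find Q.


dT = 21.8000 K
Q = 326.6890 * 3.3990 * 21.8000 / 0.2320 = 104340.8054 W

104340.8054 W


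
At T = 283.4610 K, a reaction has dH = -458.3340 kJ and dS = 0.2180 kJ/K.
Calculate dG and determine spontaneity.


T*dS = 283.4610 * 0.2180 = 61.7945 kJ
dG = -458.3340 - 61.7945 = -520.1285 kJ (spontaneous)

dG = -520.1285 kJ, spontaneous


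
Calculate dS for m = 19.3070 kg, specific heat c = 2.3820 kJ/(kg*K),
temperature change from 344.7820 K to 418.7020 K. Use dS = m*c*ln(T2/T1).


T2/T1 = 1.2144
ln(T2/T1) = 0.1942
dS = 19.3070 * 2.3820 * 0.1942 = 8.9333 kJ/K

8.9333 kJ/K


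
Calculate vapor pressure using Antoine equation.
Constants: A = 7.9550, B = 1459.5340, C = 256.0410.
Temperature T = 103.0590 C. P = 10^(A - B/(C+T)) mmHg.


C+T = 359.1000
B/(C+T) = 4.0644
log10(P) = 7.9550 - 4.0644 = 3.8906
P = 10^3.8906 = 7772.8061 mmHg

7772.8061 mmHg


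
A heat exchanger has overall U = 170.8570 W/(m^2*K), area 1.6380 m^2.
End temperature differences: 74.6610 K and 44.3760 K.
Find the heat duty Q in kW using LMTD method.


LMTD = 58.2114 K
Q = 170.8570 * 1.6380 * 58.2114 = 16291.2564 W = 16.2913 kW

16.2913 kW


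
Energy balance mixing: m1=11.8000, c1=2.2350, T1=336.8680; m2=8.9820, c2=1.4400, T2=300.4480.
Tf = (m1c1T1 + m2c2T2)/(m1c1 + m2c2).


num = 12770.2382
den = 39.3071
Tf = 324.8839 K

324.8839 K


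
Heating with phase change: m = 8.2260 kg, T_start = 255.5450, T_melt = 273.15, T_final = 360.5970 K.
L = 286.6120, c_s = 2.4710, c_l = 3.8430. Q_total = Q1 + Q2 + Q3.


Q1 (sensible, solid) = 8.2260 * 2.4710 * 17.6050 = 357.8471 kJ
Q2 (latent) = 8.2260 * 286.6120 = 2357.6703 kJ
Q3 (sensible, liquid) = 8.2260 * 3.8430 * 87.4470 = 2764.4199 kJ
Q_total = 5479.9373 kJ

5479.9373 kJ


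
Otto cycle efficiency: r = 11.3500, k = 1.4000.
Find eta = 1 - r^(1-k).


r^(k-1) = 2.6424
eta = 1 - 1/2.6424 = 0.6216 = 62.1556%

62.1556%


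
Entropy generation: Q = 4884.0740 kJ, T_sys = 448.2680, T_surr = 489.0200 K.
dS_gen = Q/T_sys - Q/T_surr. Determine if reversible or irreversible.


dS_sys = 4884.0740/448.2680 = 10.8954 kJ/K
dS_surr = -4884.0740/489.0200 = -9.9875 kJ/K
dS_gen = 10.8954 - 9.9875 = 0.9080 kJ/K (irreversible)

dS_gen = 0.9080 kJ/K, irreversible


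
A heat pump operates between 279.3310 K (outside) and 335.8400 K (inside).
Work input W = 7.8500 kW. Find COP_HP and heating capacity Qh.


COP = 335.8400 / 56.5090 = 5.9431
Qh = 5.9431 * 7.8500 = 46.6535 kW

COP = 5.9431, Qh = 46.6535 kW


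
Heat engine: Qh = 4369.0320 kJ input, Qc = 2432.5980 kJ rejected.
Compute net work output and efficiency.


W = 4369.0320 - 2432.5980 = 1936.4340 kJ
eta = 1936.4340 / 4369.0320 = 0.4432 = 44.3218%

W = 1936.4340 kJ, eta = 44.3218%


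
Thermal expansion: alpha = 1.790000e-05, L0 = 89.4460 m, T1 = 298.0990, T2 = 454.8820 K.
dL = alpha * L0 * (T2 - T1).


dT = 156.7830 K
dL = 1.790000e-05 * 89.4460 * 156.7830 = 0.251023 m
L_final = 89.697023 m

dL = 0.251023 m


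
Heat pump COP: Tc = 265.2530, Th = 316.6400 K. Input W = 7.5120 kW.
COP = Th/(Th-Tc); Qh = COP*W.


COP = 316.6400 / 51.3870 = 6.1619
Qh = 6.1619 * 7.5120 = 46.2880 kW

COP = 6.1619, Qh = 46.2880 kW


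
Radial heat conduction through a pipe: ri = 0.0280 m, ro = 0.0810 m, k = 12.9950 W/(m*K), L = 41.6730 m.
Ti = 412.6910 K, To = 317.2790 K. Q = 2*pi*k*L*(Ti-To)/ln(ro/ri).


dT = 95.4120 K
ln(ro/ri) = 1.0622
Q = 2*pi*12.9950*41.6730*95.4120 / 1.0622 = 305625.3456 W

305625.3456 W


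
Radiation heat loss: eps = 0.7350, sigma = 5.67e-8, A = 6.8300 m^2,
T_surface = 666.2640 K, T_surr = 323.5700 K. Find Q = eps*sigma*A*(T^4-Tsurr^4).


T^4 = 1.9705e+11
Tsurr^4 = 1.0962e+10
Q = 0.7350 * 5.67e-8 * 6.8300 * 1.8609e+11 = 52968.7762 W

52968.7762 W


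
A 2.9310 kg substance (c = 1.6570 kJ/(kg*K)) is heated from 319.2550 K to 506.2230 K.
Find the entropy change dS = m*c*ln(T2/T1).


T2/T1 = 1.5856
ln(T2/T1) = 0.4610
dS = 2.9310 * 1.6570 * 0.4610 = 2.2389 kJ/K

2.2389 kJ/K


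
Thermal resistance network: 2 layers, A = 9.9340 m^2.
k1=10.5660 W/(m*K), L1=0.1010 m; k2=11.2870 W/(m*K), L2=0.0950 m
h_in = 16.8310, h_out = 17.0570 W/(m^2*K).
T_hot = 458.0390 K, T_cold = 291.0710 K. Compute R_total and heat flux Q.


R_conv_in = 1/(16.8310*9.9340) = 0.0060
R_1 = 0.1010/(10.5660*9.9340) = 0.0010
R_2 = 0.0950/(11.2870*9.9340) = 0.0008
R_conv_out = 1/(17.0570*9.9340) = 0.0059
R_total = 0.0137 K/W
Q = 166.9680 / 0.0137 = 12194.5186 W

R_total = 0.0137 K/W, Q = 12194.5186 W


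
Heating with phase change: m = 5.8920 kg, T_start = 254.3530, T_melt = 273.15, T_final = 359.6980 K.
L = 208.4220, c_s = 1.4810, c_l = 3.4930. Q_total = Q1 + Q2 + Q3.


Q1 (sensible, solid) = 5.8920 * 1.4810 * 18.7970 = 164.0236 kJ
Q2 (latent) = 5.8920 * 208.4220 = 1228.0224 kJ
Q3 (sensible, liquid) = 5.8920 * 3.4930 * 86.5480 = 1781.2233 kJ
Q_total = 3173.2693 kJ

3173.2693 kJ


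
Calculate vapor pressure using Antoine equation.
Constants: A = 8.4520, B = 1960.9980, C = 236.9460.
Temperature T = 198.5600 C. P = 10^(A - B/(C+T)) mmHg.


C+T = 435.5060
B/(C+T) = 4.5028
log10(P) = 8.4520 - 4.5028 = 3.9492
P = 10^3.9492 = 8896.0326 mmHg

8896.0326 mmHg


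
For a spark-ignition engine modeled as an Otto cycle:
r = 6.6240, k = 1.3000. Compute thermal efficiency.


r^(k-1) = 1.7633
eta = 1 - 1/1.7633 = 0.4329 = 43.2894%

43.2894%


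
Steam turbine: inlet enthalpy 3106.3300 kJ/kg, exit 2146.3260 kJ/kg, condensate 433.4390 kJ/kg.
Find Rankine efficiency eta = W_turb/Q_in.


W = 960.0040 kJ/kg
Q_in = 2672.8910 kJ/kg
eta = 0.3592 = 35.9163%

eta = 35.9163%


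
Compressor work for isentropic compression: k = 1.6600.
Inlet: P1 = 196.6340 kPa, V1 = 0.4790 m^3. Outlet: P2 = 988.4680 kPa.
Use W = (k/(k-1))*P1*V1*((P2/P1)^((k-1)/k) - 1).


(k-1)/k = 0.3976
(P2/P1)^exp = 1.9003
W = 2.5152 * 196.6340 * 0.4790 * (1.9003 - 1) = 213.2876 kJ

213.2876 kJ


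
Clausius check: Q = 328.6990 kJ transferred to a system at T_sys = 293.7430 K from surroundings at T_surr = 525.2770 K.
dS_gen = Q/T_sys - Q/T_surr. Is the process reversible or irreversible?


dS_sys = 328.6990/293.7430 = 1.1190 kJ/K
dS_surr = -328.6990/525.2770 = -0.6258 kJ/K
dS_gen = 1.1190 - 0.6258 = 0.4932 kJ/K (irreversible)

dS_gen = 0.4932 kJ/K, irreversible


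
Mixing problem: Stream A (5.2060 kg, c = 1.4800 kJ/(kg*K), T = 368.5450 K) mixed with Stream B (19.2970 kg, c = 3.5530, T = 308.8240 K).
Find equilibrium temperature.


num = 24013.2605
den = 76.2671
Tf = 314.8573 K

314.8573 K


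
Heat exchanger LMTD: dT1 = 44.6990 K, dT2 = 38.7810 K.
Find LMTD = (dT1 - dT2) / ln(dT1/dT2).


dT1/dT2 = 1.1526
ln(dT1/dT2) = 0.1420
LMTD = 5.9180 / 0.1420 = 41.6700 K

41.6700 K


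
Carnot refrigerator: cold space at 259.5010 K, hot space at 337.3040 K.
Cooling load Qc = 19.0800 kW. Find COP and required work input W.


COP = 259.5010 / 77.8030 = 3.3354
W = 19.0800 / 3.3354 = 5.7205 kW

COP = 3.3354, W = 5.7205 kW


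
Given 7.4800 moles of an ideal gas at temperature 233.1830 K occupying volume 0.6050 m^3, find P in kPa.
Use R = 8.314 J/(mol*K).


P = nRT/V = 7.4800 * 8.314 * 233.1830 / 0.6050
= 14501.3523 / 0.6050 = 23969.1773 Pa = 23.9692 kPa

23.9692 kPa


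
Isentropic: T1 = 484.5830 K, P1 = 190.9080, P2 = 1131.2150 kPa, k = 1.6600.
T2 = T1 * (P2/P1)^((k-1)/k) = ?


(k-1)/k = 0.3976
(P2/P1)^exp = 2.0287
T2 = 484.5830 * 2.0287 = 983.0930 K

983.0930 K


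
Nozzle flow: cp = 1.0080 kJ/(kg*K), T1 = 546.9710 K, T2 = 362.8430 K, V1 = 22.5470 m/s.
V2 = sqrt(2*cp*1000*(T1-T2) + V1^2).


dT = 184.1280 K
2*cp*1000*dT = 371202.0480
V1^2 = 508.3672
V2 = sqrt(371710.4152) = 609.6806 m/s

609.6806 m/s


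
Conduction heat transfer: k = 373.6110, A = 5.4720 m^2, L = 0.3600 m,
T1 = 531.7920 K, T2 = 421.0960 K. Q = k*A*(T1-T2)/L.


dT = 110.6960 K
Q = 373.6110 * 5.4720 * 110.6960 / 0.3600 = 628630.0975 W

628630.0975 W


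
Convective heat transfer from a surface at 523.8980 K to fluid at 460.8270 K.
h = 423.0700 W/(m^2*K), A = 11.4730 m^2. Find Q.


dT = 63.0710 K
Q = 423.0700 * 11.4730 * 63.0710 = 306139.1986 W

306139.1986 W


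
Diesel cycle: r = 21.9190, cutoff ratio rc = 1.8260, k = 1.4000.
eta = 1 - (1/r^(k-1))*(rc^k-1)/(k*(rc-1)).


r^(k-1) = 3.4382
rc^k = 2.3233
eta = 0.6672 = 66.7176%

66.7176%


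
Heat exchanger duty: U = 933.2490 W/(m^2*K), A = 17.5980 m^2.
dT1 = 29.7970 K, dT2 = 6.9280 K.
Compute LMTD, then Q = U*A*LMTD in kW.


LMTD = 15.6762 K
Q = 933.2490 * 17.5980 * 15.6762 = 257455.0332 W = 257.4550 kW

257.4550 kW


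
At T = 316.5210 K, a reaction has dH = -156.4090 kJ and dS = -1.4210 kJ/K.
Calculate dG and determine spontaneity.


T*dS = 316.5210 * -1.4210 = -449.7763 kJ
dG = -156.4090 + 449.7763 = 293.3673 kJ (non-spontaneous)

dG = 293.3673 kJ, non-spontaneous


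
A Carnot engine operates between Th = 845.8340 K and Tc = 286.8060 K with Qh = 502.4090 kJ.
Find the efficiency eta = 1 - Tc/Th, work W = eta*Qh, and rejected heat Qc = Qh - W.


eta = 1 - 286.8060/845.8340 = 0.6609
W = 0.6609 * 502.4090 = 332.0518 kJ
Qc = 502.4090 - 332.0518 = 170.3572 kJ

eta = 66.0919%, W = 332.0518 kJ, Qc = 170.3572 kJ


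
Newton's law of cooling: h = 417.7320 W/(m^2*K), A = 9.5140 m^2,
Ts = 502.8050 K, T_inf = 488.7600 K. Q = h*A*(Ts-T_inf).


dT = 14.0450 K
Q = 417.7320 * 9.5140 * 14.0450 = 55819.0751 W

55819.0751 W


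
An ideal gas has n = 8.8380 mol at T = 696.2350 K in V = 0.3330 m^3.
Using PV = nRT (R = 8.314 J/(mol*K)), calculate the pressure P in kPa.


P = nRT/V = 8.8380 * 8.314 * 696.2350 / 0.3330
= 51158.7435 / 0.3330 = 153629.8603 Pa = 153.6299 kPa

153.6299 kPa


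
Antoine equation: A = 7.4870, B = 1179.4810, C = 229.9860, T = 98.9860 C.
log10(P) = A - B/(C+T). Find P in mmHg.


C+T = 328.9720
B/(C+T) = 3.5854
log10(P) = 7.4870 - 3.5854 = 3.9016
P = 10^3.9016 = 7973.4492 mmHg

7973.4492 mmHg


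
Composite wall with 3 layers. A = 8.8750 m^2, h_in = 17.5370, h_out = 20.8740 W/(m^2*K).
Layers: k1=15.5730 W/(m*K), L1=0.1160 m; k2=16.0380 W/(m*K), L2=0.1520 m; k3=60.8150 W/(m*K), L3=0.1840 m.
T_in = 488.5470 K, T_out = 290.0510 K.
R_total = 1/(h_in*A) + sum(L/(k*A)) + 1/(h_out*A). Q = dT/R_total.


R_conv_in = 1/(17.5370*8.8750) = 0.0064
R_1 = 0.1160/(15.5730*8.8750) = 0.0008
R_2 = 0.1520/(16.0380*8.8750) = 0.0011
R_3 = 0.1840/(60.8150*8.8750) = 0.0003
R_conv_out = 1/(20.8740*8.8750) = 0.0054
R_total = 0.0141 K/W
Q = 198.4960 / 0.0141 = 14106.6871 W

R_total = 0.0141 K/W, Q = 14106.6871 W


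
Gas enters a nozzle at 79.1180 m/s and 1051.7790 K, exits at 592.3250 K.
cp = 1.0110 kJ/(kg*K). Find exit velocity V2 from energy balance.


dT = 459.4540 K
2*cp*1000*dT = 929015.9880
V1^2 = 6259.6579
V2 = sqrt(935275.6459) = 967.0965 m/s

967.0965 m/s


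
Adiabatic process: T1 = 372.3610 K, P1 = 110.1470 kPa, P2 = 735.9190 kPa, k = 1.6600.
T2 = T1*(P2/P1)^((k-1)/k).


(k-1)/k = 0.3976
(P2/P1)^exp = 2.1279
T2 = 372.3610 * 2.1279 = 792.3545 K

792.3545 K


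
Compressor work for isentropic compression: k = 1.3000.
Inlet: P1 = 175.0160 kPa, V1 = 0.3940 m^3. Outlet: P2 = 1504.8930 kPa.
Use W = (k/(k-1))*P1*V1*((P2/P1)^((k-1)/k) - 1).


(k-1)/k = 0.2308
(P2/P1)^exp = 1.6430
W = 4.3333 * 175.0160 * 0.3940 * (1.6430 - 1) = 192.1348 kJ

192.1348 kJ


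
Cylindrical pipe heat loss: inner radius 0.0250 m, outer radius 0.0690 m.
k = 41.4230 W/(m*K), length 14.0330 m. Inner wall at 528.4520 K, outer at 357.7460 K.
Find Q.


dT = 170.7060 K
ln(ro/ri) = 1.0152
Q = 2*pi*41.4230*14.0330*170.7060 / 1.0152 = 614123.8940 W

614123.8940 W


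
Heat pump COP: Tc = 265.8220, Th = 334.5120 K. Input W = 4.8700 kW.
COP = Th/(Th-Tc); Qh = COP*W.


COP = 334.5120 / 68.6900 = 4.8699
Qh = 4.8699 * 4.8700 = 23.7163 kW

COP = 4.8699, Qh = 23.7163 kW


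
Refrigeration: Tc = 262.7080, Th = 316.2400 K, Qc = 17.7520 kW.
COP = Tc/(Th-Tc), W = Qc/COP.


COP = 262.7080 / 53.5320 = 4.9075
W = 17.7520 / 4.9075 = 3.6173 kW

COP = 4.9075, W = 3.6173 kW


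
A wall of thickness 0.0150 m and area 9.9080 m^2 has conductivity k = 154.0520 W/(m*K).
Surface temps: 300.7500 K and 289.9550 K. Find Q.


dT = 10.7950 K
Q = 154.0520 * 9.9080 * 10.7950 / 0.0150 = 1098461.2131 W

1098461.2131 W


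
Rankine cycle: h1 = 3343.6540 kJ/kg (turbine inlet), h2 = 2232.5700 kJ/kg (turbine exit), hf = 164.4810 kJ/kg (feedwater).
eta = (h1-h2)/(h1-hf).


W = 1111.0840 kJ/kg
Q_in = 3179.1730 kJ/kg
eta = 0.3495 = 34.9488%

eta = 34.9488%


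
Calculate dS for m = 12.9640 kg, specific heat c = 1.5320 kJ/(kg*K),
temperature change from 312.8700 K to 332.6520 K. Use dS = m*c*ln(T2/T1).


T2/T1 = 1.0632
ln(T2/T1) = 0.0613
dS = 12.9640 * 1.5320 * 0.0613 = 1.2177 kJ/K

1.2177 kJ/K


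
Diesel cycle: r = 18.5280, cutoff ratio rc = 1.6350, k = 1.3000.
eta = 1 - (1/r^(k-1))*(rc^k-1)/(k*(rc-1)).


r^(k-1) = 2.4008
rc^k = 1.8948
eta = 0.5485 = 54.8476%

54.8476%


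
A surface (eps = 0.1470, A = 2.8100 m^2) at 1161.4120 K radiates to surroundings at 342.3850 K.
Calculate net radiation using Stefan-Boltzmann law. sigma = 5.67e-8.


T^4 = 1.8195e+12
Tsurr^4 = 1.3742e+10
Q = 0.1470 * 5.67e-8 * 2.8100 * 1.8057e+12 = 42292.1065 W

42292.1065 W


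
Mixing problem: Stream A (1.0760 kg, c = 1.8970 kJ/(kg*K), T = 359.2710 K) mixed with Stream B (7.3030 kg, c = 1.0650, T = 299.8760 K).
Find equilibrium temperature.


num = 3065.6780
den = 9.8189
Tf = 312.2232 K

312.2232 K


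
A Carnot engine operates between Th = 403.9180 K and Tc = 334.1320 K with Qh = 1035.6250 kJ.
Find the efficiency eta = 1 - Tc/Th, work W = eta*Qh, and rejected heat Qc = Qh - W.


eta = 1 - 334.1320/403.9180 = 0.1728
W = 0.1728 * 1035.6250 = 178.9277 kJ
Qc = 1035.6250 - 178.9277 = 856.6973 kJ

eta = 17.2773%, W = 178.9277 kJ, Qc = 856.6973 kJ


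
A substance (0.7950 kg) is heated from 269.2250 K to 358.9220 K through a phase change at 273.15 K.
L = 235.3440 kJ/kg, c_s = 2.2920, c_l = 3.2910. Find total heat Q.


Q1 (sensible, solid) = 0.7950 * 2.2920 * 3.9250 = 7.1519 kJ
Q2 (latent) = 0.7950 * 235.3440 = 187.0985 kJ
Q3 (sensible, liquid) = 0.7950 * 3.2910 * 85.7720 = 224.4091 kJ
Q_total = 418.6595 kJ

418.6595 kJ


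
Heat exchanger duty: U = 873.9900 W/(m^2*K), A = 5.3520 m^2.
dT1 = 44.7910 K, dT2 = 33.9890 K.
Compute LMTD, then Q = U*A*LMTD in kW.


LMTD = 39.1419 K
Q = 873.9900 * 5.3520 * 39.1419 = 183089.9143 W = 183.0899 kW

183.0899 kW


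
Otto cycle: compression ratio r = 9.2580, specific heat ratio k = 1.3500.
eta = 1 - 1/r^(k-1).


r^(k-1) = 2.1791
eta = 1 - 1/2.1791 = 0.5411 = 54.1099%

54.1099%


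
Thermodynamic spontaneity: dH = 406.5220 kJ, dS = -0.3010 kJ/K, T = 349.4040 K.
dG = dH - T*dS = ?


T*dS = 349.4040 * -0.3010 = -105.1706 kJ
dG = 406.5220 + 105.1706 = 511.6926 kJ (non-spontaneous)

dG = 511.6926 kJ, non-spontaneous


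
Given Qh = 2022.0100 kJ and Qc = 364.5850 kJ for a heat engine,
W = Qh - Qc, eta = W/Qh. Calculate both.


W = 2022.0100 - 364.5850 = 1657.4250 kJ
eta = 1657.4250 / 2022.0100 = 0.8197 = 81.9692%

W = 1657.4250 kJ, eta = 81.9692%


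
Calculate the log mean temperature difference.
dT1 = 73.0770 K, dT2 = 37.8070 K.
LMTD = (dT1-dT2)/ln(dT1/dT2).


dT1/dT2 = 1.9329
ln(dT1/dT2) = 0.6590
LMTD = 35.2700 / 0.6590 = 53.5189 K

53.5189 K


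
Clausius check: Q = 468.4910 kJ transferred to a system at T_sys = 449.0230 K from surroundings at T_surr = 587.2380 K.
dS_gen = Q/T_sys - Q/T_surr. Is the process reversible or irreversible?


dS_sys = 468.4910/449.0230 = 1.0434 kJ/K
dS_surr = -468.4910/587.2380 = -0.7978 kJ/K
dS_gen = 1.0434 - 0.7978 = 0.2456 kJ/K (irreversible)

dS_gen = 0.2456 kJ/K, irreversible


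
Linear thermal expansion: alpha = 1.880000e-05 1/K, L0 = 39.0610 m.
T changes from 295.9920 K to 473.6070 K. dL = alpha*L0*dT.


dT = 177.6150 K
dL = 1.880000e-05 * 39.0610 * 177.6150 = 0.130431 m
L_final = 39.191431 m

dL = 0.130431 m


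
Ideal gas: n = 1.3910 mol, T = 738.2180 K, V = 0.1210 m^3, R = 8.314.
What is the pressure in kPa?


P = nRT/V = 1.3910 * 8.314 * 738.2180 / 0.1210
= 8537.3243 / 0.1210 = 70556.3994 Pa = 70.5564 kPa

70.5564 kPa


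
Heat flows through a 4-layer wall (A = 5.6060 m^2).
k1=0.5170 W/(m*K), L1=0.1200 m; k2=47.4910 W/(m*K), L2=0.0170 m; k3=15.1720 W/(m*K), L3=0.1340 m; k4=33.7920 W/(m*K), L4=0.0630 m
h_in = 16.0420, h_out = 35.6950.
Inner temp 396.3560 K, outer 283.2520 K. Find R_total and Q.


R_conv_in = 1/(16.0420*5.6060) = 0.0111
R_1 = 0.1200/(0.5170*5.6060) = 0.0414
R_2 = 0.0170/(47.4910*5.6060) = 6.3853e-05
R_3 = 0.1340/(15.1720*5.6060) = 0.0016
R_4 = 0.0630/(33.7920*5.6060) = 0.0003
R_conv_out = 1/(35.6950*5.6060) = 0.0050
R_total = 0.0595 K/W
Q = 113.1040 / 0.0595 = 1901.1516 W

R_total = 0.0595 K/W, Q = 1901.1516 W


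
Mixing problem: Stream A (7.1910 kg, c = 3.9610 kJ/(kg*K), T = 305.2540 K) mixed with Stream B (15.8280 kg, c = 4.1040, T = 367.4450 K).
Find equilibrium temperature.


num = 32563.2513
den = 93.4417
Tf = 348.4875 K

348.4875 K


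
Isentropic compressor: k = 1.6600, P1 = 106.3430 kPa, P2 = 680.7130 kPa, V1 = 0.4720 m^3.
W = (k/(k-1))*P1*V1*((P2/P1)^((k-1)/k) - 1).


(k-1)/k = 0.3976
(P2/P1)^exp = 2.0920
W = 2.5152 * 106.3430 * 0.4720 * (2.0920 - 1) = 137.8584 kJ

137.8584 kJ


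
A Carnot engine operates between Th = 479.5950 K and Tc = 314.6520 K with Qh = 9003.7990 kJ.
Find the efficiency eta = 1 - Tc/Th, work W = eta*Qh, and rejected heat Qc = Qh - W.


eta = 1 - 314.6520/479.5950 = 0.3439
W = 0.3439 * 9003.7990 = 3096.5995 kJ
Qc = 9003.7990 - 3096.5995 = 5907.1995 kJ

eta = 34.3921%, W = 3096.5995 kJ, Qc = 5907.1995 kJ
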